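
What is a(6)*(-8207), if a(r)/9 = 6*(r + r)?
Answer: -5318136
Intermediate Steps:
a(r) = 108*r (a(r) = 9*(6*(r + r)) = 9*(6*(2*r)) = 9*(12*r) = 108*r)
a(6)*(-8207) = (108*6)*(-8207) = 648*(-8207) = -5318136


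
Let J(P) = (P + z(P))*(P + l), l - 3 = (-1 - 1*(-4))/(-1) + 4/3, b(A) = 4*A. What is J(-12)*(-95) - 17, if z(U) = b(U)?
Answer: -60817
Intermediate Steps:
z(U) = 4*U
l = 4/3 (l = 3 + ((-1 - 1*(-4))/(-1) + 4/3) = 3 + ((-1 + 4)*(-1) + 4*(⅓)) = 3 + (3*(-1) + 4/3) = 3 + (-3 + 4/3) = 3 - 5/3 = 4/3 ≈ 1.3333)
J(P) = 5*P*(4/3 + P) (J(P) = (P + 4*P)*(P + 4/3) = (5*P)*(4/3 + P) = 5*P*(4/3 + P))
J(-12)*(-95) - 17 = ((5/3)*(-12)*(4 + 3*(-12)))*(-95) - 17 = ((5/3)*(-12)*(4 - 36))*(-95) - 17 = ((5/3)*(-12)*(-32))*(-95) - 17 = 640*(-95) - 17 = -60800 - 17 = -60817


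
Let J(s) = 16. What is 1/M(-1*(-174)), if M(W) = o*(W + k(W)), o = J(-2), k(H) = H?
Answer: 1/5568 ≈ 0.00017960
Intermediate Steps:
o = 16
M(W) = 32*W (M(W) = 16*(W + W) = 16*(2*W) = 32*W)
1/M(-1*(-174)) = 1/(32*(-1*(-174))) = 1/(32*174) = 1/5568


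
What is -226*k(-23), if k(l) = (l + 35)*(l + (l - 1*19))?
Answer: 176280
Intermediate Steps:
k(l) = (-19 + 2*l)*(35 + l) (k(l) = (35 + l)*(l + (l - 19)) = (35 + l)*(l + (-19 + l)) = (35 + l)*(-19 + 2*l) = (-19 + 2*l)*(35 + l))
-226*k(-23) = -226*(-665 + 2*(-23)**2 + 51*(-23)) = -226*(-665 + 2*529 - 1173) = -226*(-665 + 1058 - 1173) = -226*(-780) = 176280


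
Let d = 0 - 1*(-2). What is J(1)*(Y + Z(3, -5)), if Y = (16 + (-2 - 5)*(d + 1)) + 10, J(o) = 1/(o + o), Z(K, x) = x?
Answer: 0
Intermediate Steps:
d = 2 (d = 0 + 2 = 2)
J(o) = 1/(2*o)
Y = 5 (Y = (16 + (-2 - 5)*(2 + 1)) + 10 = (16 - 7*3) + 10 = (16 - 21) + 10 = -5 + 10 = 5)
J(1)*(Y + Z(3, -5)) = ((½)/1)*(5 - 5) = ((½)*1)*0 = (½)*0 = 0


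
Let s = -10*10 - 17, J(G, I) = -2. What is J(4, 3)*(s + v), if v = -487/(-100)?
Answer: 11213/50 ≈ 224.26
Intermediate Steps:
v = 487/100 (v = -487*(-1/100) = 487/100 ≈ 4.8700)
s = -117 (s = -100 - 17 = -117)
J(4, 3)*(s + v) = -2*(-117 + 487/100) = -2*(-11213/100) = 11213/50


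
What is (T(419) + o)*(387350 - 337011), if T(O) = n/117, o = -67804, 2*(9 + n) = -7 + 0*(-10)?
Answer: -798686678579/234 ≈ -3.4132e+9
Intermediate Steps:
n = -25/2 (n = -9 + (-7 + 0*(-10))/2 = -9 + (-7 + 0)/2 = -9 + (½)*(-7) = -9 - 7/2 = -25/2 ≈ -12.500)
T(O) = -25/234 (T(O) = -25/2/117 = -25/2*1/117 = -25/234)
(T(419) + o)*(387350 - 337011) = (-25/234 - 67804)*(387350 - 337011) = -15866161/234*50339 = -798686678579/234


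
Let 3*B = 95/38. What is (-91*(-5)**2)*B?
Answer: -11375/6 ≈ -1895.8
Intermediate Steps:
B = 5/6 (B = (95/38)/3 = (95*(1/38))/3 = (1/3)*(5/2) = 5/6 ≈ 0.83333)
(-91*(-5)**2)*B = -91*(-5)**2*(5/6) = -91*25*(5/6) = -2275*5/6 = -11375/6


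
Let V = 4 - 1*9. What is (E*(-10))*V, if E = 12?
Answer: 600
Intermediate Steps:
V = -5 (V = 4 - 9 = -5)
(E*(-10))*V = (12*(-10))*(-5) = -120*(-5) = 600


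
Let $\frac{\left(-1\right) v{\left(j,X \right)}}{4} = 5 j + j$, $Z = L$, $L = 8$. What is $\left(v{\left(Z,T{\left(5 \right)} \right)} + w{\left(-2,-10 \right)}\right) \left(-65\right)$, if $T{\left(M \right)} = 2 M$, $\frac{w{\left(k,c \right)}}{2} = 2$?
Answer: $12220$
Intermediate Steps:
$Z = 8$
$w{\left(k,c \right)} = 4$ ($w{\left(k,c \right)} = 2 \cdot 2 = 4$)
$v{\left(j,X \right)} = - 24 j$ ($v{\left(j,X \right)} = - 4 \left(5 j + j\right) = - 4 \cdot 6 j = - 24 j$)
$\left(v{\left(Z,T{\left(5 \right)} \right)} + w{\left(-2,-10 \right)}\right) \left(-65\right) = \left(\left(-24\right) 8 + 4\right) \left(-65\right) = \left(-192 + 4\right) \left(-65\right) = \left(-188\right) \left(-65\right) = 12220$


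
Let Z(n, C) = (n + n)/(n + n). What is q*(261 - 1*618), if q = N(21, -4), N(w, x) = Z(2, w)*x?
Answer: 1428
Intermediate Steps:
Z(n, C) = 1 (Z(n, C) = (2*n)/((2*n)) = (2*n)*(1/(2*n)) = 1)
N(w, x) = x (N(w, x) = 1*x = x)
q = -4
q*(261 - 1*618) = -4*(261 - 1*618) = -4*(261 - 618) = -4*(-357) = 1428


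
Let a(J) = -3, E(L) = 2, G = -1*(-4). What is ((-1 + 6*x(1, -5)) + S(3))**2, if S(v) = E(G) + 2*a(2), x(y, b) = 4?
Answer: 361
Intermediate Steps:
G = 4
S(v) = -4 (S(v) = 2 + 2*(-3) = 2 - 6 = -4)
((-1 + 6*x(1, -5)) + S(3))**2 = ((-1 + 6*4) - 4)**2 = ((-1 + 24) - 4)**2 = (23 - 4)**2 = 19**2 = 361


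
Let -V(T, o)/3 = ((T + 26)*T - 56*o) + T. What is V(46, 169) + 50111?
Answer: 68429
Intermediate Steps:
V(T, o) = -3*T + 168*o - 3*T*(26 + T) (V(T, o) = -3*(((T + 26)*T - 56*o) + T) = -3*(((26 + T)*T - 56*o) + T) = -3*((T*(26 + T) - 56*o) + T) = -3*((-56*o + T*(26 + T)) + T) = -3*(T - 56*o + T*(26 + T)) = -3*T + 168*o - 3*T*(26 + T))
V(46, 169) + 50111 = (-81*46 - 3*46² + 168*169) + 50111 = (-3726 - 3*2116 + 28392) + 50111 = (-3726 - 6348 + 28392) + 50111 = 18318 + 50111 = 68429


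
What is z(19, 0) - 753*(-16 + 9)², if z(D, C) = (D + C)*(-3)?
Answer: -36954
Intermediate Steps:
z(D, C) = -3*C - 3*D (z(D, C) = (C + D)*(-3) = -3*C - 3*D)
z(19, 0) - 753*(-16 + 9)² = (-3*0 - 3*19) - 753*(-16 + 9)² = (0 - 57) - 753*(-7)² = -57 - 753*49 = -57 - 36897 = -36954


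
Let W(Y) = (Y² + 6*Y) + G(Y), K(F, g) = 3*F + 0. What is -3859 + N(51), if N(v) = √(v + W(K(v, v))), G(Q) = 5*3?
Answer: -3859 + √24393 ≈ -3702.8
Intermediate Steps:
G(Q) = 15
K(F, g) = 3*F
W(Y) = 15 + Y² + 6*Y (W(Y) = (Y² + 6*Y) + 15 = 15 + Y² + 6*Y)
N(v) = √(15 + 9*v² + 19*v) (N(v) = √(v + (15 + (3*v)² + 6*(3*v))) = √(v + (15 + 9*v² + 18*v)) = √(15 + 9*v² + 19*v))
-3859 + N(51) = -3859 + √(15 + 9*51² + 19*51) = -3859 + √(15 + 9*2601 + 969) = -3859 + √(15 + 23409 + 969) = -3859 + √24393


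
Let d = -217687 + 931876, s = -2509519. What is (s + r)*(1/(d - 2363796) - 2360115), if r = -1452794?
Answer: 76747878237600678/8207 ≈ 9.3515e+12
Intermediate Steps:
d = 714189
(s + r)*(1/(d - 2363796) - 2360115) = (-2509519 - 1452794)*(1/(714189 - 2363796) - 2360115) = -3962313*(1/(-1649607) - 2360115) = -3962313*(-1/1649607 - 2360115) = -3962313*(-3893262224806/1649607) = 76747878237600678/8207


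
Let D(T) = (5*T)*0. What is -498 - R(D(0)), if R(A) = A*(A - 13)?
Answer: -498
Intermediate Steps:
D(T) = 0
R(A) = A*(-13 + A)
-498 - R(D(0)) = -498 - 0*(-13 + 0) = -498 - 0*(-13) = -498 - 1*0 = -498 + 0 = -498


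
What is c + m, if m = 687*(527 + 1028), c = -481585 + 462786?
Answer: 1049486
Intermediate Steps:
c = -18799
m = 1068285 (m = 687*1555 = 1068285)
c + m = -18799 + 1068285 = 1049486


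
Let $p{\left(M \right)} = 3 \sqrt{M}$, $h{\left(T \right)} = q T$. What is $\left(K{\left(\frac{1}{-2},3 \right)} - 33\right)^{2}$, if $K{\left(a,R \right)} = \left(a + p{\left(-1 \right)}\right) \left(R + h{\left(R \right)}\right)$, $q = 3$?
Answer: $225 - 2808 i \approx 225.0 - 2808.0 i$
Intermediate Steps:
$h{\left(T \right)} = 3 T$
$K{\left(a,R \right)} = 4 R \left(a + 3 i\right)$ ($K{\left(a,R \right)} = \left(a + 3 \sqrt{-1}\right) \left(R + 3 R\right) = \left(a + 3 i\right) 4 R = 4 R \left(a + 3 i\right)$)
$\left(K{\left(\frac{1}{-2},3 \right)} - 33\right)^{2} = \left(4 \cdot 3 \left(\frac{1}{-2} + 3 i\right) - 33\right)^{2} = \left(4 \cdot 3 \left(- \frac{1}{2} + 3 i\right) - 33\right)^{2} = \left(\left(-6 + 36 i\right) - 33\right)^{2} = \left(-39 + 36 i\right)^{2}$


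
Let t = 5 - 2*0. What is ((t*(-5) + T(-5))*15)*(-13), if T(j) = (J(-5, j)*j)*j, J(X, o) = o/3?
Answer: 13000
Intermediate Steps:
J(X, o) = o/3 (J(X, o) = o*(⅓) = o/3)
T(j) = j³/3 (T(j) = ((j/3)*j)*j = (j²/3)*j = j³/3)
t = 5 (t = 5 + 0 = 5)
((t*(-5) + T(-5))*15)*(-13) = ((5*(-5) + (⅓)*(-5)³)*15)*(-13) = ((-25 + (⅓)*(-125))*15)*(-13) = ((-25 - 125/3)*15)*(-13) = -200/3*15*(-13) = -1000*(-13) = 13000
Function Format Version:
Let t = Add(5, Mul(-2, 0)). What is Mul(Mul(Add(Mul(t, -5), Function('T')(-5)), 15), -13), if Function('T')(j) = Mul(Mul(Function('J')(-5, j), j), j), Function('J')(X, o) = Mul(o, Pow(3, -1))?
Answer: 13000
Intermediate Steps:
Function('J')(X, o) = Mul(Rational(1, 3), o) (Function('J')(X, o) = Mul(o, Rational(1, 3)) = Mul(Rational(1, 3), o))
Function('T')(j) = Mul(Rational(1, 3), Pow(j, 3)) (Function('T')(j) = Mul(Mul(Mul(Rational(1, 3), j), j), j) = Mul(Mul(Rational(1, 3), Pow(j, 2)), j) = Mul(Rational(1, 3), Pow(j, 3)))
t = 5 (t = Add(5, 0) = 5)
Mul(Mul(Add(Mul(t, -5), Function('T')(-5)), 15), -13) = Mul(Mul(Add(Mul(5, -5), Mul(Rational(1, 3), Pow(-5, 3))), 15), -13) = Mul(Mul(Add(-25, Mul(Rational(1, 3), -125)), 15), -13) = Mul(Mul(Add(-25, Rational(-125, 3)), 15), -13) = Mul(Mul(Rational(-200, 3), 15), -13) = Mul(-1000, -13) = 13000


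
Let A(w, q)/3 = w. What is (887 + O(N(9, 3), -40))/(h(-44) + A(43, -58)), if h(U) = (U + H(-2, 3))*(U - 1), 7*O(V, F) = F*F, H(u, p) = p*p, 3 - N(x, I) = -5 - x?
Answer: 2603/3976 ≈ 0.65468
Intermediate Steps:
A(w, q) = 3*w
N(x, I) = 8 + x (N(x, I) = 3 - (-5 - x) = 3 + (5 + x) = 8 + x)
H(u, p) = p²
O(V, F) = F²/7 (O(V, F) = (F*F)/7 = F²/7)
h(U) = (-1 + U)*(9 + U) (h(U) = (U + 3²)*(U - 1) = (U + 9)*(-1 + U) = (9 + U)*(-1 + U) = (-1 + U)*(9 + U))
(887 + O(N(9, 3), -40))/(h(-44) + A(43, -58)) = (887 + (⅐)*(-40)²)/((-9 + (-44)² + 8*(-44)) + 3*43) = (887 + (⅐)*1600)/((-9 + 1936 - 352) + 129) = (887 + 1600/7)/(1575 + 129) = (7809/7)/1704 = (7809/7)*(1/1704) = 2603/3976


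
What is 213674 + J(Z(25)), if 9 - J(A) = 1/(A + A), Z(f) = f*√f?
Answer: 53420749/250 ≈ 2.1368e+5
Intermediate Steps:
Z(f) = f^(3/2)
J(A) = 9 - 1/(2*A) (J(A) = 9 - 1/(A + A) = 9 - 1/(2*A))
213674 + J(Z(25)) = 213674 + (9 - 1/(2*(25^(3/2)))) = 213674 + (9 - ½/125) = 213674 + (9 - ½*1/125) = 213674 + (9 - 1/250) = 213674 + 2249/250 = 53420749/250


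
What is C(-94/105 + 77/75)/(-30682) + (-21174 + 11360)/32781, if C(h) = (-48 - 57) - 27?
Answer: -21199004/71841903 ≈ -0.29508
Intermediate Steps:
C(h) = -132 (C(h) = -105 - 27 = -132)
C(-94/105 + 77/75)/(-30682) + (-21174 + 11360)/32781 = -132/(-30682) + (-21174 + 11360)/32781 = -132*(-1/30682) - 9814*1/32781 = 66/15341 - 1402/4683 = -21199004/71841903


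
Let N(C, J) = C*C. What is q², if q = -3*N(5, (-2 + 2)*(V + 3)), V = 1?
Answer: 5625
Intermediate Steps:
N(C, J) = C²
q = -75 (q = -3*5² = -3*25 = -75)
q² = (-75)² = 5625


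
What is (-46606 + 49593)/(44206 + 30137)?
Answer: 2987/74343 ≈ 0.040179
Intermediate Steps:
(-46606 + 49593)/(44206 + 30137) = 2987/74343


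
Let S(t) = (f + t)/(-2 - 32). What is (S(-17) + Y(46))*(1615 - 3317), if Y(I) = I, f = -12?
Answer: -1355643/17 ≈ -79744.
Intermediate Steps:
S(t) = 6/17 - t/34 (S(t) = (-12 + t)/(-2 - 32) = (-12 + t)/(-34) = (-12 + t)*(-1/34) = 6/17 - t/34)
(S(-17) + Y(46))*(1615 - 3317) = ((6/17 - 1/34*(-17)) + 46)*(1615 - 3317) = ((6/17 + ½) + 46)*(-1702) = (29/34 + 46)*(-1702) = (1593/34)*(-1702) = -1355643/17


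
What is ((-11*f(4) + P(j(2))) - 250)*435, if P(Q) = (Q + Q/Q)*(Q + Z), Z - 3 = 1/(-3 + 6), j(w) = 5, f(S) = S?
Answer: -106140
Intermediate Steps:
Z = 10/3 (Z = 3 + 1/(-3 + 6) = 3 + 1/3 = 3 + ⅓ = 10/3 ≈ 3.3333)
P(Q) = (1 + Q)*(10/3 + Q) (P(Q) = (Q + Q/Q)*(Q + 10/3) = (Q + 1)*(10/3 + Q) = (1 + Q)*(10/3 + Q))
((-11*f(4) + P(j(2))) - 250)*435 = ((-11*4 + (10/3 + 5² + (13/3)*5)) - 250)*435 = ((-44 + (10/3 + 25 + 65/3)) - 250)*435 = ((-44 + 50) - 250)*435 = (6 - 250)*435 = -244*435 = -106140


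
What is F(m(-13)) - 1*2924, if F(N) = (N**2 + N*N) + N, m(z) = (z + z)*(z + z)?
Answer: 911704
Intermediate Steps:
m(z) = 4*z**2 (m(z) = (2*z)*(2*z) = 4*z**2)
F(N) = N + 2*N**2 (F(N) = (N**2 + N**2) + N = 2*N**2 + N = N + 2*N**2)
F(m(-13)) - 1*2924 = (4*(-13)**2)*(1 + 2*(4*(-13)**2)) - 1*2924 = (4*169)*(1 + 2*(4*169)) - 2924 = 676*(1 + 2*676) - 2924 = 676*(1 + 1352) - 2924 = 676*1353 - 2924 = 914628 - 2924 = 911704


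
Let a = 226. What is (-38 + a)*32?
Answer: 6016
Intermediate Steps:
(-38 + a)*32 = (-38 + 226)*32 = 188*32 = 6016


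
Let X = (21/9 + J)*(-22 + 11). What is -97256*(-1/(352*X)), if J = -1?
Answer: -36471/1936 ≈ -18.838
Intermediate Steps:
X = -44/3 (X = (21/9 - 1)*(-22 + 11) = (21*(⅑) - 1)*(-11) = (7/3 - 1)*(-11) = (4/3)*(-11) = -44/3 ≈ -14.667)
-97256*(-1/(352*X)) = -97256/(-32*(-44/3)*11) = -97256/((1408/3)*11) = -97256/15488/3 = -97256*3/15488 = -36471/1936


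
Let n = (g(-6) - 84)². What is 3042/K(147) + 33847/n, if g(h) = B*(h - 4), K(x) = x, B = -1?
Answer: 7211167/268324 ≈ 26.875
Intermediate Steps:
g(h) = 4 - h (g(h) = -(h - 4) = -(-4 + h) = 4 - h)
n = 5476 (n = ((4 - 1*(-6)) - 84)² = ((4 + 6) - 84)² = (10 - 84)² = (-74)² = 5476)
3042/K(147) + 33847/n = 3042/147 + 33847/5476 = 3042*(1/147) + 33847*(1/5476) = 1014/49 + 33847/5476 = 7211167/268324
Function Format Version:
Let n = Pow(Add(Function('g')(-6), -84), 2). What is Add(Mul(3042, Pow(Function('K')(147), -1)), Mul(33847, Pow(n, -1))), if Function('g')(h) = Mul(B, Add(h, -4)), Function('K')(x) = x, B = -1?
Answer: Rational(7211167, 268324) ≈ 26.875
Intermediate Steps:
Function('g')(h) = Add(4, Mul(-1, h)) (Function('g')(h) = Mul(-1, Add(h, -4)) = Mul(-1, Add(-4, h)) = Add(4, Mul(-1, h)))
n = 5476 (n = Pow(Add(Add(4, Mul(-1, -6)), -84), 2) = Pow(Add(Add(4, 6), -84), 2) = Pow(Add(10, -84), 2) = Pow(-74, 2) = 5476)
Add(Mul(3042, Pow(Function('K')(147), -1)), Mul(33847, Pow(n, -1))) = Add(Mul(3042, Pow(147, -1)), Mul(33847, Pow(5476, -1))) = Add(Mul(3042, Rational(1, 147)), Mul(33847, Rational(1, 5476))) = Add(Rational(1014, 49), Rational(33847, 5476)) = Rational(7211167, 268324)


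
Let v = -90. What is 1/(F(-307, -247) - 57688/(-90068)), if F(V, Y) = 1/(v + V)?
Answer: 8939249/5703017 ≈ 1.5675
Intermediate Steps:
F(V, Y) = 1/(-90 + V)
1/(F(-307, -247) - 57688/(-90068)) = 1/(1/(-90 - 307) - 57688/(-90068)) = 1/(1/(-397) - 57688*(-1/90068)) = 1/(-1/397 + 14422/22517) = 1/(5703017/8939249) = 8939249/5703017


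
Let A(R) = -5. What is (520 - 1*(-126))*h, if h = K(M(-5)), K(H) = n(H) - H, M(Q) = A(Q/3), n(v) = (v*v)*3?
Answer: 51680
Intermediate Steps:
n(v) = 3*v² (n(v) = v²*3 = 3*v²)
M(Q) = -5
K(H) = -H + 3*H² (K(H) = 3*H² - H = -H + 3*H²)
h = 80 (h = -5*(-1 + 3*(-5)) = -5*(-1 - 15) = -5*(-16) = 80)
(520 - 1*(-126))*h = (520 - 1*(-126))*80 = (520 + 126)*80 = 646*80 = 51680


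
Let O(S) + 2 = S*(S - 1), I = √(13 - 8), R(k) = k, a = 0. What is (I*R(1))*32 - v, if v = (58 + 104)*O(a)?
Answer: 324 + 32*√5 ≈ 395.55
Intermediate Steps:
I = √5 ≈ 2.2361
O(S) = -2 + S*(-1 + S) (O(S) = -2 + S*(S - 1) = -2 + S*(-1 + S))
v = -324 (v = (58 + 104)*(-2 + 0² - 1*0) = 162*(-2 + 0 + 0) = 162*(-2) = -324)
(I*R(1))*32 - v = (√5*1)*32 - 1*(-324) = √5*32 + 324 = 32*√5 + 324 = 324 + 32*√5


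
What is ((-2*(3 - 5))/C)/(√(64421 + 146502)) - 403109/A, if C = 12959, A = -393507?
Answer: 403109/393507 + 4*√210923/2733351157 ≈ 1.0244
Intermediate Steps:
((-2*(3 - 5))/C)/(√(64421 + 146502)) - 403109/A = ((-2*(3 - 5))/12959)/(√(64421 + 146502)) - 403109/(-393507) = ((-2*(-2))/12959)/(√210923) - 403109*(-1/393507) = ((1/12959)*4)*(√210923/210923) + 403109/393507 = 4*(√210923/210923)/12959 + 403109/393507 = 4*√210923/2733351157 + 403109/393507 = 403109/393507 + 4*√210923/2733351157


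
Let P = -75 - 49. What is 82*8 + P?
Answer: 532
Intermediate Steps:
P = -124
82*8 + P = 82*8 - 124 = 656 - 124 = 532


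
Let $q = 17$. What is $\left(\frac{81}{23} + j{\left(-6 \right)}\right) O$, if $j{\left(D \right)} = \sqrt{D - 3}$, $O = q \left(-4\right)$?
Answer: $- \frac{5508}{23} - 204 i \approx -239.48 - 204.0 i$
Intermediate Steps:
$O = -68$ ($O = 17 \left(-4\right) = -68$)
$j{\left(D \right)} = \sqrt{-3 + D}$
$\left(\frac{81}{23} + j{\left(-6 \right)}\right) O = \left(\frac{81}{23} + \sqrt{-3 - 6}\right) \left(-68\right) = \left(81 \cdot \frac{1}{23} + \sqrt{-9}\right) \left(-68\right) = \left(\frac{81}{23} + 3 i\right) \left(-68\right) = - \frac{5508}{23} - 204 i$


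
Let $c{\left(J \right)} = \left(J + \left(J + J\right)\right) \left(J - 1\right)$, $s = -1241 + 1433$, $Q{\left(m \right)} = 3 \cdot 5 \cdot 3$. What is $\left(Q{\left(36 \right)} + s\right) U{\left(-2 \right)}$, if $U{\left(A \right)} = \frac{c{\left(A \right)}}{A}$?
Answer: $-2133$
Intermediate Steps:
$Q{\left(m \right)} = 45$ ($Q{\left(m \right)} = 15 \cdot 3 = 45$)
$s = 192$
$c{\left(J \right)} = 3 J \left(-1 + J\right)$ ($c{\left(J \right)} = \left(J + 2 J\right) \left(-1 + J\right) = 3 J \left(-1 + J\right)$)
$U{\left(A \right)} = -3 + 3 A$ ($U{\left(A \right)} = \frac{3 A \left(-1 + A\right)}{A} = -3 + 3 A$)
$\left(Q{\left(36 \right)} + s\right) U{\left(-2 \right)} = \left(45 + 192\right) \left(-3 + 3 \left(-2\right)\right) = 237 \left(-3 - 6\right) = 237 \left(-9\right) = -2133$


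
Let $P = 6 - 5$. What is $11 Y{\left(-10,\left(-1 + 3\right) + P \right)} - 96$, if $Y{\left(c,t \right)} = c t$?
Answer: $-426$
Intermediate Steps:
$P = 1$ ($P = 6 - 5 = 1$)
$11 Y{\left(-10,\left(-1 + 3\right) + P \right)} - 96 = 11 \left(- 10 \left(\left(-1 + 3\right) + 1\right)\right) - 96 = 11 \left(- 10 \left(2 + 1\right)\right) - 96 = 11 \left(\left(-10\right) 3\right) - 96 = 11 \left(-30\right) - 96 = -330 - 96 = -426$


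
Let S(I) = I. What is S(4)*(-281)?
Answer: -1124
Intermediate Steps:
S(4)*(-281) = 4*(-281) = -1124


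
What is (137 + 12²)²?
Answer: 78961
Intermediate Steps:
(137 + 12²)² = (137 + 144)² = 281² = 78961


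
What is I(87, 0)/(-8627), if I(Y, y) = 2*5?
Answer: -10/8627 ≈ -0.0011592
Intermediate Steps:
I(Y, y) = 10
I(87, 0)/(-8627) = 10/(-8627) = 10*(-1/8627) = -10/8627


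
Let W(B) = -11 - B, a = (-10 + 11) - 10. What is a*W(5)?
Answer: 144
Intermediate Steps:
a = -9 (a = 1 - 10 = -9)
a*W(5) = -9*(-11 - 1*5) = -9*(-11 - 5) = -9*(-16) = 144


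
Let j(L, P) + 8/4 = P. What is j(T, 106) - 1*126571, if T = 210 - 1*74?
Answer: -126467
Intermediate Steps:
T = 136 (T = 210 - 74 = 136)
j(L, P) = -2 + P
j(T, 106) - 1*126571 = (-2 + 106) - 1*126571 = 104 - 126571 = -126467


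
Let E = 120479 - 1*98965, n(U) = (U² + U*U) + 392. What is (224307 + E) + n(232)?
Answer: 353861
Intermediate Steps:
n(U) = 392 + 2*U² (n(U) = (U² + U²) + 392 = 2*U² + 392 = 392 + 2*U²)
E = 21514 (E = 120479 - 98965 = 21514)
(224307 + E) + n(232) = (224307 + 21514) + (392 + 2*232²) = 245821 + (392 + 2*53824) = 245821 + (392 + 107648) = 245821 + 108040 = 353861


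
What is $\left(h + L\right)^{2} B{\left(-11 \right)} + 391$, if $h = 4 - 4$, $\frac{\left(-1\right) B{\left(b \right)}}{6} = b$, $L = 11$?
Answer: $8377$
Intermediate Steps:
$B{\left(b \right)} = - 6 b$
$h = 0$ ($h = 4 - 4 = 0$)
$\left(h + L\right)^{2} B{\left(-11 \right)} + 391 = \left(0 + 11\right)^{2} \left(\left(-6\right) \left(-11\right)\right) + 391 = 11^{2} \cdot 66 + 391 = 121 \cdot 66 + 391 = 7986 + 391 = 8377$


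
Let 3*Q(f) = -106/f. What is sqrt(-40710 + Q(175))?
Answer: 2*I*sqrt(112207494)/105 ≈ 201.77*I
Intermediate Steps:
Q(f) = -106/(3*f) (Q(f) = (-106/f)/3 = -106/(3*f))
sqrt(-40710 + Q(175)) = sqrt(-40710 - 106/3/175) = sqrt(-40710 - 106/3*1/175) = sqrt(-40710 - 106/525) = sqrt(-21372856/525) = 2*I*sqrt(112207494)/105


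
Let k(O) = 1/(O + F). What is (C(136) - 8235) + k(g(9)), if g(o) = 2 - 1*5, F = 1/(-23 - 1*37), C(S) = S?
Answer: -1465979/181 ≈ -8099.3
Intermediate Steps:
F = -1/60 (F = 1/(-23 - 37) = 1/(-60) = -1/60 ≈ -0.016667)
g(o) = -3 (g(o) = 2 - 5 = -3)
k(O) = 1/(-1/60 + O) (k(O) = 1/(O - 1/60) = 1/(-1/60 + O))
(C(136) - 8235) + k(g(9)) = (136 - 8235) + 60/(-1 + 60*(-3)) = -8099 + 60/(-1 - 180) = -8099 + 60/(-181) = -8099 + 60*(-1/181) = -8099 - 60/181 = -1465979/181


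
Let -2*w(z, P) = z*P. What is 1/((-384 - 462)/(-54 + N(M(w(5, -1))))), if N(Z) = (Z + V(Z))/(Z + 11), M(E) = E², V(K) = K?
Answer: 1838/29187 ≈ 0.062973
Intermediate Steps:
w(z, P) = -P*z/2 (w(z, P) = -z*P/2 = -P*z/2)
N(Z) = 2*Z/(11 + Z) (N(Z) = (Z + Z)/(Z + 11) = (2*Z)/(11 + Z) = 2*Z/(11 + Z))
1/((-384 - 462)/(-54 + N(M(w(5, -1))))) = 1/((-384 - 462)/(-54 + 2*(-½*(-1)*5)²/(11 + (-½*(-1)*5)²))) = 1/(-846/(-54 + 2*(5/2)²/(11 + (5/2)²))) = 1/(-846/(-54 + 2*(25/4)/(11 + 25/4))) = 1/(-846/(-54 + 2*(25/4)/(69/4))) = 1/(-846/(-54 + 2*(25/4)*(4/69))) = 1/(-846/(-54 + 50/69)) = 1/(-846/(-3676/69)) = 1/(-846*(-69/3676)) = 1/(29187/1838) = 1838/29187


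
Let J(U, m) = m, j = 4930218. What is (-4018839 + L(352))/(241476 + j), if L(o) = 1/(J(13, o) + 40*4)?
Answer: -2057645567/2647907328 ≈ -0.77708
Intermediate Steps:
L(o) = 1/(160 + o) (L(o) = 1/(o + 40*4) = 1/(o + 160) = 1/(160 + o))
(-4018839 + L(352))/(241476 + j) = (-4018839 + 1/(160 + 352))/(241476 + 4930218) = (-4018839 + 1/512)/5171694 = (-4018839 + 1/512)*(1/5171694) = -2057645567/512*1/5171694 = -2057645567/2647907328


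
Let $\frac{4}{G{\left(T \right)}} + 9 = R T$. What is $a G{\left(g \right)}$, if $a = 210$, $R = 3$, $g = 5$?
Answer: $140$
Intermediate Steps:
$G{\left(T \right)} = \frac{4}{-9 + 3 T}$
$a G{\left(g \right)} = 210 \frac{4}{3 \left(-3 + 5\right)} = 210 \frac{4}{3 \cdot 2} = 210 \cdot \frac{4}{3} \cdot \frac{1}{2} = 210 \cdot \frac{2}{3} = 140$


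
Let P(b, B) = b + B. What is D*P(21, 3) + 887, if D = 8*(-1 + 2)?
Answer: 1079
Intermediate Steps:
D = 8 (D = 8*1 = 8)
P(b, B) = B + b
D*P(21, 3) + 887 = 8*(3 + 21) + 887 = 8*24 + 887 = 192 + 887 = 1079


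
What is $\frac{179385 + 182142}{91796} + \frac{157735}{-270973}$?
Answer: $\frac{83484613711}{24874237508} \approx 3.3563$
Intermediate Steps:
$\frac{179385 + 182142}{91796} + \frac{157735}{-270973} = 361527 \cdot \frac{1}{91796} + 157735 \left(- \frac{1}{270973}\right) = \frac{361527}{91796} - \frac{157735}{270973} = \frac{83484613711}{24874237508}$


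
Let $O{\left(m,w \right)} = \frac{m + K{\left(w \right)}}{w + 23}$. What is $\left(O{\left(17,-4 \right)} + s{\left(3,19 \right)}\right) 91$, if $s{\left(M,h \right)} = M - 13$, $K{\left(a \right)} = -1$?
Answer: $- \frac{15834}{19} \approx -833.37$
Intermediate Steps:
$O{\left(m,w \right)} = \frac{-1 + m}{23 + w}$ ($O{\left(m,w \right)} = \frac{m - 1}{w + 23} = \frac{-1 + m}{23 + w}$)
$s{\left(M,h \right)} = -13 + M$
$\left(O{\left(17,-4 \right)} + s{\left(3,19 \right)}\right) 91 = \left(\frac{-1 + 17}{23 - 4} + \left(-13 + 3\right)\right) 91 = \left(\frac{1}{19} \cdot 16 - 10\right) 91 = \left(\frac{16}{19} - 10\right) 91 = \left(- \frac{174}{19}\right) 91 = - \frac{15834}{19}$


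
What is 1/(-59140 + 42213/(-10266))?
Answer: -3422/202391151 ≈ -1.6908e-5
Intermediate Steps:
1/(-59140 + 42213/(-10266)) = 1/(-59140 + 42213*(-1/10266)) = 1/(-59140 - 14071/3422) = 1/(-202391151/3422) = -3422/202391151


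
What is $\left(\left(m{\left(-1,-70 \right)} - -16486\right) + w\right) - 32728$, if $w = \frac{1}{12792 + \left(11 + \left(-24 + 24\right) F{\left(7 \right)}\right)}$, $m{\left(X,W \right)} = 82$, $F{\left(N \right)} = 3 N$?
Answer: $- \frac{206896479}{12803} \approx -16160.0$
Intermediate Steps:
$w = \frac{1}{12803}$ ($w = \frac{1}{12792 + \left(11 + \left(-24 + 24\right) 3 \cdot 7\right)} = \frac{1}{12792 + \left(11 + 0 \cdot 21\right)} = \frac{1}{12792 + \left(11 + 0\right)} = \frac{1}{12792 + 11} = \frac{1}{12803} \approx 7.8107 \cdot 10^{-5}$)
$\left(\left(m{\left(-1,-70 \right)} - -16486\right) + w\right) - 32728 = \left(\left(82 - -16486\right) + \frac{1}{12803}\right) - 32728 = \left(\left(82 + 16486\right) + \frac{1}{12803}\right) - 32728 = \left(16568 + \frac{1}{12803}\right) - 32728 = \frac{212120105}{12803} - 32728 = - \frac{206896479}{12803}$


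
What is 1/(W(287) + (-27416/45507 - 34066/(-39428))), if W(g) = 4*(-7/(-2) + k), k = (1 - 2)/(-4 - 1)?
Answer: 4485624990/67560458387 ≈ 0.066394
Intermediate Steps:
k = 1/5 (k = -1/(-5) = -1*(-1/5) = 1/5 ≈ 0.20000)
W(g) = 74/5 (W(g) = 4*(-7/(-2) + 1/5) = 4*(-7*(-1/2) + 1/5) = 4*(7/2 + 1/5) = 4*(37/10) = 74/5)
1/(W(287) + (-27416/45507 - 34066/(-39428))) = 1/(74/5 + (-27416/45507 - 34066/(-39428))) = 1/(74/5 + (-27416*1/45507 - 34066*(-1/39428))) = 1/(74/5 + (-27416/45507 + 17033/19714)) = 1/(74/5 + 234641707/897124998) = 1/(67560458387/4485624990) = 4485624990/67560458387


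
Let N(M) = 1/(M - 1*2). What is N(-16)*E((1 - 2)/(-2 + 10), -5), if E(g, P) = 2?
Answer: -1/9 ≈ -0.11111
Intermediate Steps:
N(M) = 1/(-2 + M) (N(M) = 1/(M - 2) = 1/(-2 + M))
N(-16)*E((1 - 2)/(-2 + 10), -5) = 2/(-2 - 16) = 2/(-18) = -1/18*2 = -1/9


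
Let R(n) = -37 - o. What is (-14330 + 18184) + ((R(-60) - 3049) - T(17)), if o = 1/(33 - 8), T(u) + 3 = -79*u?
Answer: 52849/25 ≈ 2114.0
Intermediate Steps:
T(u) = -3 - 79*u
o = 1/25 ≈ 0.040000
R(n) = -926/25 (R(n) = -37 - 1*1/25 = -37 - 1/25 = -926/25)
(-14330 + 18184) + ((R(-60) - 3049) - T(17)) = (-14330 + 18184) + ((-926/25 - 3049) - (-3 - 79*17)) = 3854 + (-77151/25 - (-3 - 1343)) = 3854 + (-77151/25 - 1*(-1346)) = 3854 + (-77151/25 + 1346) = 3854 - 43501/25 = 52849/25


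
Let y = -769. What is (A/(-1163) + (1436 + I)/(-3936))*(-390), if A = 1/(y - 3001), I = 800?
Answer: 1225470053/5531228 ≈ 221.55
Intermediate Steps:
A = -1/3770 (A = 1/(-769 - 3001) = 1/(-3770) = -1/3770 ≈ -0.00026525)
(A/(-1163) + (1436 + I)/(-3936))*(-390) = (-1/3770/(-1163) + (1436 + 800)/(-3936))*(-390) = (-1/3770*(-1/1163) + 2236*(-1/3936))*(-390) = (1/4384510 - 559/984)*(-390) = -1225470053/2157178920*(-390) = 1225470053/5531228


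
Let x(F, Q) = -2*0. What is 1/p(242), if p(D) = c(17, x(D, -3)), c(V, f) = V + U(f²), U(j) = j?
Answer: 1/17 ≈ 0.058824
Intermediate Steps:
x(F, Q) = 0
c(V, f) = V + f²
p(D) = 17 (p(D) = 17 + 0² = 17 + 0 = 17)
1/p(242) = 1/17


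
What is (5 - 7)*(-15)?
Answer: 30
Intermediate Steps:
(5 - 7)*(-15) = -2*(-15) = 30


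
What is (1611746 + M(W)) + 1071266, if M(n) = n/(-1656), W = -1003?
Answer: 4443068875/1656 ≈ 2.6830e+6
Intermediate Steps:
M(n) = -n/1656 (M(n) = n*(-1/1656) = -n/1656)
(1611746 + M(W)) + 1071266 = (1611746 - 1/1656*(-1003)) + 1071266 = (1611746 + 1003/1656) + 1071266 = 2669052379/1656 + 1071266 = 4443068875/1656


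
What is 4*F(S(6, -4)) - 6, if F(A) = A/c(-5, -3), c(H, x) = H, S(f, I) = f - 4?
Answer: -38/5 ≈ -7.6000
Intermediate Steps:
S(f, I) = -4 + f
F(A) = -A/5 (F(A) = A/(-5) = A*(-⅕) = -A/5)
4*F(S(6, -4)) - 6 = 4*(-(-4 + 6)/5) - 6 = 4*(-⅕*2) - 6 = 4*(-⅖) - 6 = -8/5 - 6 = -38/5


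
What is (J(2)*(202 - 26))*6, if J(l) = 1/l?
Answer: 528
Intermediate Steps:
J(l) = 1/l
(J(2)*(202 - 26))*6 = ((202 - 26)/2)*6 = ((1/2)*176)*6 = 88*6 = 528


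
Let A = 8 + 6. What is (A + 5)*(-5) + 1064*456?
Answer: 485089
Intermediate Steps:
A = 14
(A + 5)*(-5) + 1064*456 = (14 + 5)*(-5) + 1064*456 = 19*(-5) + 485184 = -95 + 485184 = 485089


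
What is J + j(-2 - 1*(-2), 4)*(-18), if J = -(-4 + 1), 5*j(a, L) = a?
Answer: 3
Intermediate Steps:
j(a, L) = a/5
J = 3 (J = -1*(-3) = 3)
J + j(-2 - 1*(-2), 4)*(-18) = 3 + ((-2 - 1*(-2))/5)*(-18) = 3 + ((-2 + 2)/5)*(-18) = 3 + ((1/5)*0)*(-18) = 3 + 0*(-18) = 3 + 0 = 3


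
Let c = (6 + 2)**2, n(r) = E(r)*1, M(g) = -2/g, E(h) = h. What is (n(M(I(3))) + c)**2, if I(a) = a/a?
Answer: 3844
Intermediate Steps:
I(a) = 1
n(r) = r (n(r) = r*1 = r)
c = 64 (c = 8**2 = 64)
(n(M(I(3))) + c)**2 = (-2/1 + 64)**2 = (-2*1 + 64)**2 = (-2 + 64)**2 = 62**2 = 3844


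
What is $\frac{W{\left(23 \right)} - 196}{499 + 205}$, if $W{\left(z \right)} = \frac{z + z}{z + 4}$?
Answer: $- \frac{2623}{9504} \approx -0.27599$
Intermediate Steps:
$W{\left(z \right)} = \frac{2 z}{4 + z}$
$\frac{W{\left(23 \right)} - 196}{499 + 205} = \frac{2 \cdot 23 \frac{1}{4 + 23} - 196}{499 + 205} = \frac{2 \cdot 23 \cdot \frac{1}{27} - 196}{704} = \left(2 \cdot 23 \cdot \frac{1}{27} - 196\right) \frac{1}{704} = \left(\frac{46}{27} - 196\right) \frac{1}{704} = \left(- \frac{5246}{27}\right) \frac{1}{704} = - \frac{2623}{9504}$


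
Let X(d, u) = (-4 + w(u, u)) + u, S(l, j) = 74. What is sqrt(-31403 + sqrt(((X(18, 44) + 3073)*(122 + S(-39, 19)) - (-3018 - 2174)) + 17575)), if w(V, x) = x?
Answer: sqrt(-31403 + sqrt(641539)) ≈ 174.93*I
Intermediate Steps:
X(d, u) = -4 + 2*u (X(d, u) = (-4 + u) + u = -4 + 2*u)
sqrt(-31403 + sqrt(((X(18, 44) + 3073)*(122 + S(-39, 19)) - (-3018 - 2174)) + 17575)) = sqrt(-31403 + sqrt((((-4 + 2*44) + 3073)*(122 + 74) - (-3018 - 2174)) + 17575)) = sqrt(-31403 + sqrt((((-4 + 88) + 3073)*196 - 1*(-5192)) + 17575)) = sqrt(-31403 + sqrt(((84 + 3073)*196 + 5192) + 17575)) = sqrt(-31403 + sqrt((3157*196 + 5192) + 17575)) = sqrt(-31403 + sqrt((618772 + 5192) + 17575)) = sqrt(-31403 + sqrt(623964 + 17575)) = sqrt(-31403 + sqrt(641539))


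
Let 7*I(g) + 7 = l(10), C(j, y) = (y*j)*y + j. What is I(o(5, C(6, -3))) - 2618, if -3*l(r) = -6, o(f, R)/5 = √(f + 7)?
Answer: -18331/7 ≈ -2618.7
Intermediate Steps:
C(j, y) = j + j*y² (C(j, y) = (j*y)*y + j = j*y² + j = j + j*y²)
o(f, R) = 5*√(7 + f) (o(f, R) = 5*√(f + 7) = 5*√(7 + f))
l(r) = 2 (l(r) = -⅓*(-6) = 2)
I(g) = -5/7 (I(g) = -1 + (⅐)*2 = -1 + 2/7 = -5/7)
I(o(5, C(6, -3))) - 2618 = -5/7 - 2618 = -18331/7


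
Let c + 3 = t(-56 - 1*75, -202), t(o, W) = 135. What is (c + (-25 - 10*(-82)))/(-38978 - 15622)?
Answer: -309/18200 ≈ -0.016978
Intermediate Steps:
c = 132 (c = -3 + 135 = 132)
(c + (-25 - 10*(-82)))/(-38978 - 15622) = (132 + (-25 - 10*(-82)))/(-38978 - 15622) = (132 + (-25 + 820))/(-54600) = (132 + 795)*(-1/54600) = 927*(-1/54600) = -309/18200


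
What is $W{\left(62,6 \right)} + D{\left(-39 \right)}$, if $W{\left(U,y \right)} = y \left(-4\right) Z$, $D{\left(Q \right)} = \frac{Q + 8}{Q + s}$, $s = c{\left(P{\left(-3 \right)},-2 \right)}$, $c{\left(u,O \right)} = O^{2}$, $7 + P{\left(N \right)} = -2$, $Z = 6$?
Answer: $- \frac{5009}{35} \approx -143.11$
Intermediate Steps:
$P{\left(N \right)} = -9$ ($P{\left(N \right)} = -7 - 2 = -9$)
$s = 4$ ($s = \left(-2\right)^{2} = 4$)
$D{\left(Q \right)} = \frac{8 + Q}{4 + Q}$ ($D{\left(Q \right)} = \frac{Q + 8}{Q + 4} = \frac{8 + Q}{4 + Q}$)
$W{\left(U,y \right)} = - 24 y$ ($W{\left(U,y \right)} = y \left(-4\right) 6 = - 4 y 6 = - 24 y$)
$W{\left(62,6 \right)} + D{\left(-39 \right)} = \left(-24\right) 6 + \frac{8 - 39}{4 - 39} = -144 + \frac{1}{-35} \left(-31\right) = -144 - - \frac{31}{35} = -144 + \frac{31}{35} = - \frac{5009}{35}$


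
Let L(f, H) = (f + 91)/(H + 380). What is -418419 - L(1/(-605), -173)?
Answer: -52400758519/125235 ≈ -4.1842e+5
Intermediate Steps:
L(f, H) = (91 + f)/(380 + H)
-418419 - L(1/(-605), -173) = -418419 - (91 + 1/(-605))/(380 - 173) = -418419 - (91 - 1/605)/207 = -418419 - 55054/(207*605) = -418419 - 1*55054/125235 = -418419 - 55054/125235 = -52400758519/125235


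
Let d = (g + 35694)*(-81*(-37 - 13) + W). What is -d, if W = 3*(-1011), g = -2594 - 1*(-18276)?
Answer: -52249392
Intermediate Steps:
g = 15682 (g = -2594 + 18276 = 15682)
W = -3033
d = 52249392 (d = (15682 + 35694)*(-81*(-37 - 13) - 3033) = 51376*(-81*(-50) - 3033) = 51376*(4050 - 3033) = 51376*1017 = 52249392)
-d = -1*52249392 = -52249392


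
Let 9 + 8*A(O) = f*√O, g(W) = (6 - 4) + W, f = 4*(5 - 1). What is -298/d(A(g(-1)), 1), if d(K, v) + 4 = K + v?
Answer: 2384/17 ≈ 140.24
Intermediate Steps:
f = 16 (f = 4*4 = 16)
g(W) = 2 + W
A(O) = -9/8 + 2*√O (A(O) = -9/8 + (16*√O)/8 = -9/8 + 2*√O)
d(K, v) = -4 + K + v (d(K, v) = -4 + (K + v) = -4 + K + v)
-298/d(A(g(-1)), 1) = -298/(-4 + (-9/8 + 2*√(2 - 1)) + 1) = -298/(-4 + (-9/8 + 2*√1) + 1) = -298/(-4 + (-9/8 + 2*1) + 1) = -298/(-4 + (-9/8 + 2) + 1) = -298/(-4 + 7/8 + 1) = -298/(-17/8) = -298*(-8/17) = 2384/17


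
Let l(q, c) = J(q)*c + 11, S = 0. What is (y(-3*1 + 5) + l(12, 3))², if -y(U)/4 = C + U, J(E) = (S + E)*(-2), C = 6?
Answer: 8649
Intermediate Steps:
J(E) = -2*E (J(E) = (0 + E)*(-2) = E*(-2) = -2*E)
l(q, c) = 11 - 2*c*q (l(q, c) = (-2*q)*c + 11 = -2*c*q + 11 = 11 - 2*c*q)
y(U) = -24 - 4*U (y(U) = -4*(6 + U) = -24 - 4*U)
(y(-3*1 + 5) + l(12, 3))² = ((-24 - 4*(-3*1 + 5)) + (11 - 2*3*12))² = ((-24 - 4*(-3 + 5)) + (11 - 72))² = ((-24 - 4*2) - 61)² = ((-24 - 8) - 61)² = (-32 - 61)² = (-93)² = 8649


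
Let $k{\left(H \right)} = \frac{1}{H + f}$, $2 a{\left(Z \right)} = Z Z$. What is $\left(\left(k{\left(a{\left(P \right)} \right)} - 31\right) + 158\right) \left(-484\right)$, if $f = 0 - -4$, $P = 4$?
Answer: $- \frac{184525}{3} \approx -61508.0$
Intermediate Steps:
$a{\left(Z \right)} = \frac{Z^{2}}{2}$ ($a{\left(Z \right)} = \frac{Z Z}{2} = \frac{Z^{2}}{2}$)
$f = 4$ ($f = 0 + 4 = 4$)
$k{\left(H \right)} = \frac{1}{4 + H}$ ($k{\left(H \right)} = \frac{1}{H + 4} = \frac{1}{4 + H}$)
$\left(\left(k{\left(a{\left(P \right)} \right)} - 31\right) + 158\right) \left(-484\right) = \left(\left(\frac{1}{4 + \frac{4^{2}}{2}} - 31\right) + 158\right) \left(-484\right) = \left(\left(\frac{1}{4 + \frac{1}{2} \cdot 16} - 31\right) + 158\right) \left(-484\right) = \left(\left(\frac{1}{4 + 8} - 31\right) + 158\right) \left(-484\right) = \left(\left(\frac{1}{12} - 31\right) + 158\right) \left(-484\right) = \left(- \frac{371}{12} + 158\right) \left(-484\right) = \frac{1525}{12} \left(-484\right) = - \frac{184525}{3}$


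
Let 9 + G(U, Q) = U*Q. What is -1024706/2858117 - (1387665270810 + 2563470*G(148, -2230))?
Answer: -1547940621273875966/2858117 ≈ -5.4159e+11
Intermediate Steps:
G(U, Q) = -9 + Q*U (G(U, Q) = -9 + U*Q = -9 + Q*U)
-1024706/2858117 - (1387665270810 + 2563470*G(148, -2230)) = -1024706/2858117 - (1387642199580 - 846047638800) = -1024706*1/2858117 - 2563470/(1/((-9 - 330040) - 4401*(-123))) = -1024706/2858117 - 2563470/(1/(-330049 + 541323)) = -1024706/2858117 - 2563470/(1/211274) = -1024706/2858117 - 2563470/1/211274 = -1024706/2858117 - 2563470*211274 = -1024706/2858117 - 541594560780 = -1547940621273875966/2858117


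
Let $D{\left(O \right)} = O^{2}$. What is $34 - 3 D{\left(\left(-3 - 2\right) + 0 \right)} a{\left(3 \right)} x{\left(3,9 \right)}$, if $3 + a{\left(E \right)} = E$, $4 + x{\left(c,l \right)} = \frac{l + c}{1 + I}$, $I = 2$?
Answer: $0$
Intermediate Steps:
$x{\left(c,l \right)} = -4 + \frac{c}{3} + \frac{l}{3}$ ($x{\left(c,l \right)} = -4 + \frac{l + c}{1 + 2} = -4 + \frac{c + l}{3} = -4 + \left(c + l\right) \frac{1}{3} = -4 + \left(\frac{c}{3} + \frac{l}{3}\right) = -4 + \frac{c}{3} + \frac{l}{3}$)
$a{\left(E \right)} = -3 + E$
$34 - 3 D{\left(\left(-3 - 2\right) + 0 \right)} a{\left(3 \right)} x{\left(3,9 \right)} = 34 - 3 \left(\left(-3 - 2\right) + 0\right)^{2} \left(-3 + 3\right) \left(-4 + \frac{1}{3} \cdot 3 + \frac{1}{3} \cdot 9\right) = 34 - 3 \left(-5 + 0\right)^{2} \cdot 0 \left(-4 + 1 + 3\right) = 34 - 3 \left(-5\right)^{2} \cdot 0 \cdot 0 = 34 \left(-3\right) 25 \cdot 0 \cdot 0 = 34 \left(\left(-75\right) 0\right) 0 = 34 \cdot 0 \cdot 0 = 0 \cdot 0 = 0$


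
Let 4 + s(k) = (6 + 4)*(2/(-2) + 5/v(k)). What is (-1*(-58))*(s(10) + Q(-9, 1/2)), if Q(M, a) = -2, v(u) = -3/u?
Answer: -31784/3 ≈ -10595.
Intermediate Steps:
s(k) = -14 - 50*k/3 (s(k) = -4 + (6 + 4)*(2/(-2) + 5/((-3/k))) = -4 + 10*(2*(-1/2) + 5*(-k/3)) = -4 + 10*(-1 - 5*k/3) = -4 + (-10 - 50*k/3) = -14 - 50*k/3)
(-1*(-58))*(s(10) + Q(-9, 1/2)) = (-1*(-58))*((-14 - 50/3*10) - 2) = 58*((-14 - 500/3) - 2) = 58*(-542/3 - 2) = 58*(-548/3) = -31784/3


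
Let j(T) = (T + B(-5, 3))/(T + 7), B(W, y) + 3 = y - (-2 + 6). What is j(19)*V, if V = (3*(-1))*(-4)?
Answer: 90/13 ≈ 6.9231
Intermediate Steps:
B(W, y) = -7 + y (B(W, y) = -3 + (y - (-2 + 6)) = -3 + (y - 1*4) = -3 + (y - 4) = -3 + (-4 + y) = -7 + y)
j(T) = (-4 + T)/(7 + T) (j(T) = (T + (-7 + 3))/(T + 7) = (T - 4)/(7 + T) = (-4 + T)/(7 + T))
V = 12 (V = -3*(-4) = 12)
j(19)*V = ((-4 + 19)/(7 + 19))*12 = (15/26)*12 = 90/13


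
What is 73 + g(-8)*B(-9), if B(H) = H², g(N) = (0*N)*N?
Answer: 73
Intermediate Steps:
g(N) = 0 (g(N) = 0*N = 0)
73 + g(-8)*B(-9) = 73 + 0*(-9)² = 73 + 0*81 = 73 + 0 = 73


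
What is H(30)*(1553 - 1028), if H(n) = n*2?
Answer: 31500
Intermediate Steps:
H(n) = 2*n
H(30)*(1553 - 1028) = (2*30)*(1553 - 1028) = 60*525 = 31500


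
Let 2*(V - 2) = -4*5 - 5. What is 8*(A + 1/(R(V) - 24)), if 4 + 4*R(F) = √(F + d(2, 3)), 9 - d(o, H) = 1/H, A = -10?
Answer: -4820080/60011 - 32*I*√66/60011 ≈ -80.32 - 0.004332*I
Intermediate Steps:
d(o, H) = 9 - 1/H
V = -21/2 (V = 2 + (-4*5 - 5)/2 = 2 + (-20 - 5)/2 = 2 + (½)*(-25) = 2 - 25/2 = -21/2 ≈ -10.500)
R(F) = -1 + √(26/3 + F)/4 (R(F) = -1 + √(F + (9 - 1/3))/4 = -1 + √(F + (9 - 1*⅓))/4 = -1 + √(F + (9 - ⅓))/4 = -1 + √(F + 26/3)/4 = -1 + √(26/3 + F)/4)
8*(A + 1/(R(V) - 24)) = 8*(-10 + 1/((-1 + √(78 + 9*(-21/2))/12) - 24)) = 8*(-10 + 1/((-1 + √(78 - 189/2)/12) - 24)) = 8*(-10 + 1/((-1 + √(-33/2)/12) - 24)) = 8*(-10 + 1/((-1 + (I*√66/2)/12) - 24)) = 8*(-10 + 1/((-1 + I*√66/24) - 24)) = 8*(-10 + 1/(-25 + I*√66/24)) = -80 + 8/(-25 + I*√66/24)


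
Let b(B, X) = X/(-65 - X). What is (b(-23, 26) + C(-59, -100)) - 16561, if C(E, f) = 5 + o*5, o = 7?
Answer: -115649/7 ≈ -16521.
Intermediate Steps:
C(E, f) = 40 (C(E, f) = 5 + 7*5 = 5 + 35 = 40)
(b(-23, 26) + C(-59, -100)) - 16561 = (-1*26/(65 + 26) + 40) - 16561 = (-1*26/91 + 40) - 16561 = (-1*26*1/91 + 40) - 16561 = (-2/7 + 40) - 16561 = 278/7 - 16561 = -115649/7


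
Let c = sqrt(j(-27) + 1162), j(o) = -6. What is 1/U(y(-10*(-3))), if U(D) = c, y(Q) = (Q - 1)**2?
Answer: 1/34 ≈ 0.029412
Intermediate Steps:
y(Q) = (-1 + Q)**2
c = 34 (c = sqrt(-6 + 1162) = sqrt(1156) = 34)
U(D) = 34
1/U(y(-10*(-3))) = 1/34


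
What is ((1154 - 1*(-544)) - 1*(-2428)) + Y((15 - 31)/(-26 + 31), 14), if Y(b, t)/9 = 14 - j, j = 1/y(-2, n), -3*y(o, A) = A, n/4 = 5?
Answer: 85067/20 ≈ 4253.4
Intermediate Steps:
n = 20 (n = 4*5 = 20)
y(o, A) = -A/3
j = -3/20 (j = 1/(-1/3*20) = 1/(-20/3) = -3/20 ≈ -0.15000)
Y(b, t) = 2547/20 (Y(b, t) = 9*(14 - 1*(-3/20)) = 9*(14 + 3/20) = 9*(283/20) = 2547/20)
((1154 - 1*(-544)) - 1*(-2428)) + Y((15 - 31)/(-26 + 31), 14) = ((1154 - 1*(-544)) - 1*(-2428)) + 2547/20 = ((1154 + 544) + 2428) + 2547/20 = (1698 + 2428) + 2547/20 = 4126 + 2547/20 = 85067/20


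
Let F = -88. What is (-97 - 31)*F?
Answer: 11264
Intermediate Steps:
(-97 - 31)*F = (-97 - 31)*(-88) = -128*(-88) = 11264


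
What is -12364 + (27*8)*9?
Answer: -10420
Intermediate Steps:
-12364 + (27*8)*9 = -12364 + 216*9 = -12364 + 1944 = -10420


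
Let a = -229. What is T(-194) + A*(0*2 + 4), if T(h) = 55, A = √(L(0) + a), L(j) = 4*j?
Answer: 55 + 4*I*√229 ≈ 55.0 + 60.531*I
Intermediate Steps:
A = I*√229 (A = √(4*0 - 229) = √(0 - 229) = √(-229) = I*√229 ≈ 15.133*I)
T(-194) + A*(0*2 + 4) = 55 + (I*√229)*(0*2 + 4) = 55 + (I*√229)*(0 + 4) = 55 + (I*√229)*4 = 55 + 4*I*√229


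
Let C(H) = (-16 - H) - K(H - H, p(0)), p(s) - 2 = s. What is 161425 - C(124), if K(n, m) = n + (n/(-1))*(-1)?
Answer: 161565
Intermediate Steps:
p(s) = 2 + s
K(n, m) = 2*n (K(n, m) = n + (n*(-1))*(-1) = n - n*(-1) = n + n = 2*n)
C(H) = -16 - H (C(H) = (-16 - H) - 2*(H - H) = (-16 - H) - 2*0 = (-16 - H) - 1*0 = (-16 - H) + 0 = -16 - H)
161425 - C(124) = 161425 - (-16 - 1*124) = 161425 - (-16 - 124) = 161425 - 1*(-140) = 161425 + 140 = 161565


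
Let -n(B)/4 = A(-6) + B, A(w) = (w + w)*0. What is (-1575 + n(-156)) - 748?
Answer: -1699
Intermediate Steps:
A(w) = 0 (A(w) = (2*w)*0 = 0)
n(B) = -4*B (n(B) = -4*(0 + B) = -4*B)
(-1575 + n(-156)) - 748 = (-1575 - 4*(-156)) - 748 = (-1575 + 624) - 748 = -951 - 748 = -1699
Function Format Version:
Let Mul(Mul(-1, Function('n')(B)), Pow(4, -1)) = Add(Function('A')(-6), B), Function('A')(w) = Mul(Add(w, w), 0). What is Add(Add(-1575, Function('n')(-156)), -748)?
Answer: -1699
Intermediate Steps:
Function('A')(w) = 0 (Function('A')(w) = Mul(Mul(2, w), 0) = 0)
Function('n')(B) = Mul(-4, B) (Function('n')(B) = Mul(-4, Add(0, B)) = Mul(-4, B))
Add(Add(-1575, Function('n')(-156)), -748) = Add(Add(-1575, Mul(-4, -156)), -748) = Add(Add(-1575, 624), -748) = Add(-951, -748) = -1699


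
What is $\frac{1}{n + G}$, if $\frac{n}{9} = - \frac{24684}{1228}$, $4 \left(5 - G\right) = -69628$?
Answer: $\frac{307}{5289945} \approx 5.8035 \cdot 10^{-5}$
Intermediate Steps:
$G = 17412$ ($G = 5 - -17407 = 5 + 17407 = 17412$)
$n = - \frac{55539}{307}$ ($n = 9 \left(- \frac{24684}{1228}\right) = 9 \left(\left(-24684\right) \frac{1}{1228}\right) = 9 \left(- \frac{6171}{307}\right) = - \frac{55539}{307} \approx -180.91$)
$\frac{1}{n + G} = \frac{1}{- \frac{55539}{307} + 17412} = \frac{1}{\frac{5289945}{307}} = \frac{307}{5289945}$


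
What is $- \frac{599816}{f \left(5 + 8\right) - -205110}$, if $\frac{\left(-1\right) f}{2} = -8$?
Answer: $- \frac{299908}{102659} \approx -2.9214$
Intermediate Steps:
$f = 16$ ($f = \left(-2\right) \left(-8\right) = 16$)
$- \frac{599816}{f \left(5 + 8\right) - -205110} = - \frac{599816}{16 \left(5 + 8\right) - -205110} = - \frac{599816}{16 \cdot 13 + 205110} = - \frac{599816}{208 + 205110} = - \frac{599816}{205318} = \left(-599816\right) \frac{1}{205318} = - \frac{299908}{102659}$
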